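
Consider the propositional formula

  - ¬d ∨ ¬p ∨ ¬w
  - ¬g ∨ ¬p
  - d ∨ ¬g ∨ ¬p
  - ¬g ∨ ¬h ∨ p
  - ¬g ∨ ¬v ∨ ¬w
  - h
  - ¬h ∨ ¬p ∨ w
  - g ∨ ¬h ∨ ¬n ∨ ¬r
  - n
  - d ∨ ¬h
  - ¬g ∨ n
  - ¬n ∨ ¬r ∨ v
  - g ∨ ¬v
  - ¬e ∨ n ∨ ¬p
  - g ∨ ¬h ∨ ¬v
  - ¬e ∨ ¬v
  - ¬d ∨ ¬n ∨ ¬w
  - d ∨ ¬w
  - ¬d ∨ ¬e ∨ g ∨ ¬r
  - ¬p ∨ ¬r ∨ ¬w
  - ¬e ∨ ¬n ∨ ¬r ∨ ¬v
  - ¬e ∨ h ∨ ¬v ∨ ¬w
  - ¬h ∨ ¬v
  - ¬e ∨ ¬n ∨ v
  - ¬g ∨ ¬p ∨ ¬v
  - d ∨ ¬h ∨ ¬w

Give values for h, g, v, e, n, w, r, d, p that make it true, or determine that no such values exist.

Unit clause (h) forces h = True.
Unit clause (n) forces n = True.
In (d ∨ ¬h) only d is left, so d = True.
In (¬d ∨ ¬n ∨ ¬w) only ¬w is left, so w = False.
In (¬h ∨ ¬v) only ¬v is left, so v = False.
In (¬e ∨ ¬n ∨ v) only ¬e is left, so e = False.
In (¬h ∨ ¬p ∨ w) only ¬p is left, so p = False.
In (¬n ∨ ¬r ∨ v) only ¬r is left, so r = False.
In (¬g ∨ ¬h ∨ p) only ¬g is left, so g = False.
All clauses satisfied.

h: True, g: False, v: False, e: False, n: True, w: False, r: False, d: True, p: False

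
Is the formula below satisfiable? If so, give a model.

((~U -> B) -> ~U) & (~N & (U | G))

U = False, G = True, B = False, N = False

  (~U -> B) -> ~U = True
    ~U -> B = False
      ~U = True
    ~U = True
  ~N & (U | G) = True
    ~N = True
    U | G = True
Both conjuncts True, so the formula holds.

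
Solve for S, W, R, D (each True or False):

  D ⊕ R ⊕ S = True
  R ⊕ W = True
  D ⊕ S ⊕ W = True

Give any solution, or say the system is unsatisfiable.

Adding constraints 1, 2, 3 mod 2: every variable appears an even number of times on the left, so the left side is 0.
But the right sides sum to 1 (mod 2). 0 ≠ 1 — the system is inconsistent.

No satisfying assignment exists.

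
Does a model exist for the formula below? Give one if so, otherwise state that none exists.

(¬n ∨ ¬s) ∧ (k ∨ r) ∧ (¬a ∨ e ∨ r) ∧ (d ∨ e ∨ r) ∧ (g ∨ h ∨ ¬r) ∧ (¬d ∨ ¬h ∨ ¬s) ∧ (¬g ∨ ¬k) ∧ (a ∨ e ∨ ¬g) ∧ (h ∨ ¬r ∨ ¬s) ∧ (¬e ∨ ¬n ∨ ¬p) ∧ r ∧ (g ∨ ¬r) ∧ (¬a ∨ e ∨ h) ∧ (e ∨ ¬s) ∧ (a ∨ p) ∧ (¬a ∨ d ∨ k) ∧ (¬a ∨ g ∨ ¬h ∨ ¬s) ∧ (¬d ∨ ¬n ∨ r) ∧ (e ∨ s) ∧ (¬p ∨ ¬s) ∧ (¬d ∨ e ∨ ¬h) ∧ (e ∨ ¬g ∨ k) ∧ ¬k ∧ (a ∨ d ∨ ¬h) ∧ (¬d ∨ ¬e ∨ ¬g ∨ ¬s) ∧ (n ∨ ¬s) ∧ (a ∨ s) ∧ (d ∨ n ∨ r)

Unit clause (r) forces r = True.
In (g ∨ ¬r) only g is left, so g = True.
Unit clause (¬k) forces k = False.
In (e ∨ ¬g ∨ k) only e is left, so e = True.
Set p = True.
  then (¬e ∨ ¬n ∨ ¬p) forces n = False.
  then (¬p ∨ ¬s) forces s = False.
  then (a ∨ s) forces a = True.
  then (¬a ∨ d ∨ k) forces d = True.
Set h = False.
All clauses satisfied.

k = False, p = True, s = False, n = False, e = True, d = True, g = True, a = True, h = False, r = True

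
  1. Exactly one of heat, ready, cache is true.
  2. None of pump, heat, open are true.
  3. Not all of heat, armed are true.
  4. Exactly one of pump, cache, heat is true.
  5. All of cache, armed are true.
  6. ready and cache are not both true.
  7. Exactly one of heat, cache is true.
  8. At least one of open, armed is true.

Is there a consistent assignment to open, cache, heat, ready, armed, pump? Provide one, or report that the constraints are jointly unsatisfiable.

open = False; cache = True; heat = False; ready = False; armed = True; pump = False

  (1) {heat, ready, cache}: 1 true — exactly one ✓
  (2) {pump, heat, open}: 0 true — none ✓
  (3) {heat, armed}: 1/2 true — not all ✓
  (4) {pump, cache, heat}: 1 true — exactly one ✓
  (5) {cache, armed}: all 2 true ✓
  (6) ready=F, cache=T — not both ✓
  (7) {heat, cache}: 1 true — exactly one ✓
  (8) {open, armed}: 1 true — at least one ✓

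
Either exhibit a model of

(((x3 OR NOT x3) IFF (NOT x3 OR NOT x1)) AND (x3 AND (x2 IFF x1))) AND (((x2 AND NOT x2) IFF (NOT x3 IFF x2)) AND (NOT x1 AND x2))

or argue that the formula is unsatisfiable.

Unsatisfiable

Case x2 = True: the formula simplifies to (((x3 OR NOT x3) IFF (NOT x3 OR NOT x1)) AND (x3 AND x1)) AND (x3 AND NOT x1).
  x1 = True: the conjunct NOT x1 is False.
  x1 = False: the conjunct x1 is False.
Case x2 = False: the conjunct x2 is False.
Both cases fail — unsatisfiable.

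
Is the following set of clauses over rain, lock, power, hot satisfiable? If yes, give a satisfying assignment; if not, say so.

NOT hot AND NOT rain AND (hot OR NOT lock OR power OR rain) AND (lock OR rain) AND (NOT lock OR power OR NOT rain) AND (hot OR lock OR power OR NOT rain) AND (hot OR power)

rain=F, lock=T, power=T, hot=F

Unit clause (NOT hot) forces hot = False.
Unit clause (NOT rain) forces rain = False.
In (lock OR rain) only lock is left, so lock = True.
In (hot OR power) only power is left, so power = True.
Check each clause:
  (NOT hot): NOT hot holds.
  (NOT rain): NOT rain holds.
  (hot OR NOT lock OR power OR rain): power holds.
  (lock OR rain): lock holds.
  (NOT lock OR power OR NOT rain): power holds.
  (hot OR lock OR power OR NOT rain): lock holds.
  (hot OR power): power holds.
All clauses satisfied.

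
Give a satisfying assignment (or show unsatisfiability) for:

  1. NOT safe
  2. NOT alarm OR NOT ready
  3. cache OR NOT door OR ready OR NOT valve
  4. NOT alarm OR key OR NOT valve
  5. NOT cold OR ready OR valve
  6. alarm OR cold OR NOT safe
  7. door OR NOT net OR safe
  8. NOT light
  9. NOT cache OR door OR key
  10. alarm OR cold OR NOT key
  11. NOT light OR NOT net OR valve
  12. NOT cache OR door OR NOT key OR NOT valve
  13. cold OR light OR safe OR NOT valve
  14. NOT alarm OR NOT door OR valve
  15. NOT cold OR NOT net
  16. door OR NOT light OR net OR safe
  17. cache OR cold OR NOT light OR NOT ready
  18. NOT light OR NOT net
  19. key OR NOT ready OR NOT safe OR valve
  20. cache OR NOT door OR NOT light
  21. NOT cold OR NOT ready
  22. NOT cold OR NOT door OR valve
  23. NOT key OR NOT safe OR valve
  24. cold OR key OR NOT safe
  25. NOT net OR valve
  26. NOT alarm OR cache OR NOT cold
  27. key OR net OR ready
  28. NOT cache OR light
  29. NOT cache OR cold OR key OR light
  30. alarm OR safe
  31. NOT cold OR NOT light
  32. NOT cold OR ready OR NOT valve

ready = False, alarm = True, net = False, key = True, door = False, valve = False, light = False, cold = False, safe = False, cache = False

Unit clause (NOT safe) forces safe = False.
Unit clause (NOT light) forces light = False.
In (NOT cache OR light) only NOT cache is left, so cache = False.
In (alarm OR safe) only alarm is left, so alarm = True.
In (NOT alarm OR NOT ready) only NOT ready is left, so ready = False.
In (NOT alarm OR cache OR NOT cold) only NOT cold is left, so cold = False.
In (cold OR light OR safe OR NOT valve) only NOT valve is left, so valve = False.
In (NOT alarm OR NOT door OR valve) only NOT door is left, so door = False.
In (NOT net OR valve) only NOT net is left, so net = False.
In (key OR net OR ready) only key is left, so key = True.
All clauses satisfied.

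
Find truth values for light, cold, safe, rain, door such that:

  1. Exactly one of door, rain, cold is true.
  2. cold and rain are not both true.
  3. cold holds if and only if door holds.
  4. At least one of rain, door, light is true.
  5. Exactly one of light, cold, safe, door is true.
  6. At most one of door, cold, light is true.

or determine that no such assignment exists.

light = True, cold = False, safe = False, rain = True, door = False

  (1) {door, rain, cold}: 1 true — exactly one ✓
  (2) cold=F, rain=T — not both ✓
  (3) cold=F, door=F — same ✓
  (4) {rain, door, light}: 2 true — at least one ✓
  (5) {light, cold, safe, door}: 1 true — exactly one ✓
  (6) {door, cold, light}: 1 true — at most one ✓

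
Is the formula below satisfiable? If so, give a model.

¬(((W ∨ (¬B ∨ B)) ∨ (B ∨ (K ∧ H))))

Unsatisfiable

Case B = True: the formula becomes ¬((True ∨ True)) = False.
Case B = False: the formula becomes ¬((True ∨ (K ∧ H))) = False.
Both cases fail — unsatisfiable.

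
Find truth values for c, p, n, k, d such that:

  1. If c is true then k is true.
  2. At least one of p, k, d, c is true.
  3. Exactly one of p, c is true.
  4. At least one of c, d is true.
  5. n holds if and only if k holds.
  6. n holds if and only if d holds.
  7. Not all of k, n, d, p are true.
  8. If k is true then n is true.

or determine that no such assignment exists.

c = True, p = False, n = True, k = True, d = True

  (1) c=T ⇒ k: T ✓
  (2) {p, k, d, c}: 3 true — at least one ✓
  (3) {p, c}: 1 true — exactly one ✓
  (4) {c, d}: 2 true — at least one ✓
  (5) n=T, k=T — same ✓
  (6) n=T, d=T — same ✓
  (7) {k, n, d, p}: 3/4 true — not all ✓
  (8) k=T ⇒ n: T ✓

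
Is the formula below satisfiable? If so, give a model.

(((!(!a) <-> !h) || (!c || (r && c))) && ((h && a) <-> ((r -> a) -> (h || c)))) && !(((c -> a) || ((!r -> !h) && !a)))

No satisfying assignment exists.

Case c = True: the formula simplifies to (((!(!a) <-> !h) || r) && (h && a)) && !((a || ((!r -> !h) && !a))).
  a = True: the conjunct !((a || ((!r -> !h) && !a))) becomes !((True || False)) = False.
  a = False: the conjunct a is False.
Case c = False: the conjunct !(((c -> a) || ((!r -> !h) && !a))) becomes !((True || ((!r -> !h) && !a))) = False.
Both cases fail — unsatisfiable.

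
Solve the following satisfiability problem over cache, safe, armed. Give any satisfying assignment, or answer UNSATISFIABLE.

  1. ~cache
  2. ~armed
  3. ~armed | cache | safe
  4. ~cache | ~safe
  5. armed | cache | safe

cache: False, safe: True, armed: False

Unit clause (~cache) forces cache = False.
Unit clause (~armed) forces armed = False.
In (armed | cache | safe) only safe is left, so safe = True.
Check each clause:
  (~cache): ~cache holds.
  (~armed): ~armed holds.
  (~armed | cache | safe): ~armed holds.
  (~cache | ~safe): ~cache holds.
  (armed | cache | safe): safe holds.
All clauses satisfied.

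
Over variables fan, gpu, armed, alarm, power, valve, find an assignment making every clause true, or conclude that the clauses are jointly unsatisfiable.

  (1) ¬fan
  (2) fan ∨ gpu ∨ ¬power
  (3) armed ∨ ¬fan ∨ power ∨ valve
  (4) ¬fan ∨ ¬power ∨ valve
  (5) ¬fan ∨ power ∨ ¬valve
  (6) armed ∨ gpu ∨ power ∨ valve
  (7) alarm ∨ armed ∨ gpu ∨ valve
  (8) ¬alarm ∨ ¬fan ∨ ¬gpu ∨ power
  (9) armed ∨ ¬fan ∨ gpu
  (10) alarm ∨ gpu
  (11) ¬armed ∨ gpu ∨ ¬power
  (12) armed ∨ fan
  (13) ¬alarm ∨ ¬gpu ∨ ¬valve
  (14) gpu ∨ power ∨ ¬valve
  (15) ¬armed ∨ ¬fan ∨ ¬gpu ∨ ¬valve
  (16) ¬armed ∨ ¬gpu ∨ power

fan=F, gpu=T, armed=T, alarm=T, power=T, valve=F

Unit clause (¬fan) forces fan = False.
In (armed ∨ fan) only armed is left, so armed = True.
Set gpu = True.
  then (¬armed ∨ ¬gpu ∨ power) forces power = True.
Set alarm = True.
  then (¬alarm ∨ ¬gpu ∨ ¬valve) forces valve = False.
All clauses satisfied.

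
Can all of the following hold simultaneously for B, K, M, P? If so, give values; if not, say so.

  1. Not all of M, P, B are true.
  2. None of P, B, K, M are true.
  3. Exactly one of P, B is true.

Unsatisfiable

Case B = True:
  Constraint (2) is violated (B=T) — contradiction.
Case B = False:
  (2) forces P = False.
  Constraint (3) is violated (P=F, B=F) — contradiction.
Both cases fail — unsatisfiable.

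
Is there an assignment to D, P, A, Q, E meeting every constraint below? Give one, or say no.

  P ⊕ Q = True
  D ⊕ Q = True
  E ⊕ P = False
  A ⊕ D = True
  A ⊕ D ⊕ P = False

D=T, P=T, A=F, Q=F, E=T

P ⊕ Q = T ⊕ F = True ✓
D ⊕ Q = T ⊕ F = True ✓
E ⊕ P = T ⊕ T = False ✓
A ⊕ D = F ⊕ T = True ✓
A ⊕ D ⊕ P = F ⊕ T ⊕ T = False ✓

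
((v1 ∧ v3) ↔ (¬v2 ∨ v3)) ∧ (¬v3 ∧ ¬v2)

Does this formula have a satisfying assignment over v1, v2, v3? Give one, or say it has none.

Case v3 = True: the conjunct ¬v3 is False.
Case v3 = False: the formula simplifies to v2 ∧ ¬v2.
  v2 = True: the conjunct ¬v2 is False.
  v2 = False: the conjunct v2 is False.
Both cases fail — unsatisfiable.

No satisfying assignment exists.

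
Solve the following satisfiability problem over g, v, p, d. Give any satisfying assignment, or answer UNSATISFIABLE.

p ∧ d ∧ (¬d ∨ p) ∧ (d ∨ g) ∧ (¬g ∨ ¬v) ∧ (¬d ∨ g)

Unit clause (p) forces p = True.
Unit clause (d) forces d = True.
In (¬d ∨ g) only g is left, so g = True.
In (¬g ∨ ¬v) only ¬v is left, so v = False.
All clauses satisfied.

g = True, v = False, p = True, d = True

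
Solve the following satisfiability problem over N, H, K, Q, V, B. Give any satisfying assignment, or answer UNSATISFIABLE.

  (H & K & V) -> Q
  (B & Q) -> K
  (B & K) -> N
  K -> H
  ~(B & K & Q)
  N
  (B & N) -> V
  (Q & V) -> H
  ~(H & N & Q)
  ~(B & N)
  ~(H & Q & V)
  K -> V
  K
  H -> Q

Case N = True:
  (K) forces K = True.
  (~K | V) forces V = True.
  (~B | ~N) forces B = False.
  (H | ~K) forces H = True.
  (~H | ~K | Q | ~V) forces Q = True.
  Clause (~H | ~N | ~Q) is falsified — contradiction.
Case N = False:
  Clause (N) is falsified — contradiction.
Both cases fail, so the formula is unsatisfiable.

Unsatisfiable — no assignment works.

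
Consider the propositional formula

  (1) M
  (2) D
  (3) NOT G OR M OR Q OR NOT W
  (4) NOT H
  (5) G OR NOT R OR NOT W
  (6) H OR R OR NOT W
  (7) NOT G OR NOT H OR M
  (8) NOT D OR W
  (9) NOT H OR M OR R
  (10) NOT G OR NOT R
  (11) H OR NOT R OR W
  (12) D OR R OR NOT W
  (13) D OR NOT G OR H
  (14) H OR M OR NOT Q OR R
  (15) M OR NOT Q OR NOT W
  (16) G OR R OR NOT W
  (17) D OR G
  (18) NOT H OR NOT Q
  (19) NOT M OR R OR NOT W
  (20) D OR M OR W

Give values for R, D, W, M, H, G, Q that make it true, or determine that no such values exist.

The formula is unsatisfiable.

Case D = True:
  (M) forces M = True.
  (NOT H) forces H = False.
  (NOT D OR W) forces W = True.
  (H OR R OR NOT W) forces R = True.
  (G OR NOT R OR NOT W) forces G = True.
  Clause (NOT G OR NOT R) is falsified — contradiction.
Case D = False:
  Clause (D) is falsified — contradiction.
Both cases fail, so the formula is unsatisfiable.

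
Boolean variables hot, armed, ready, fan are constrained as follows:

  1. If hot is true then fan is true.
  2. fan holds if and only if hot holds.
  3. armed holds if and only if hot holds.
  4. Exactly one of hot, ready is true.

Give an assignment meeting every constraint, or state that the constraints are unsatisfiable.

hot = True; armed = True; ready = False; fan = True

  (1) hot=T ⇒ fan: T ✓
  (2) fan=T, hot=T — same ✓
  (3) armed=T, hot=T — same ✓
  (4) {hot, ready}: 1 true — exactly one ✓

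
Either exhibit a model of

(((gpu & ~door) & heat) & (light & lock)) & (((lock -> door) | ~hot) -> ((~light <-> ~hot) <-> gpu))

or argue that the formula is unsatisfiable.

light=T, heat=T, door=F, lock=T, hot=T, gpu=T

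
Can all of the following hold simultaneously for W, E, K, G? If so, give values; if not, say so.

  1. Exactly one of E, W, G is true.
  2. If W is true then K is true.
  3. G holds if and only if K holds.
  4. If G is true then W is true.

W = False, E = True, K = False, G = False

  (1) {E, W, G}: 1 true — exactly one ✓
  (2) W=F ⇒ K: vacuous ✓
  (3) G=F, K=F — same ✓
  (4) G=F ⇒ W: vacuous ✓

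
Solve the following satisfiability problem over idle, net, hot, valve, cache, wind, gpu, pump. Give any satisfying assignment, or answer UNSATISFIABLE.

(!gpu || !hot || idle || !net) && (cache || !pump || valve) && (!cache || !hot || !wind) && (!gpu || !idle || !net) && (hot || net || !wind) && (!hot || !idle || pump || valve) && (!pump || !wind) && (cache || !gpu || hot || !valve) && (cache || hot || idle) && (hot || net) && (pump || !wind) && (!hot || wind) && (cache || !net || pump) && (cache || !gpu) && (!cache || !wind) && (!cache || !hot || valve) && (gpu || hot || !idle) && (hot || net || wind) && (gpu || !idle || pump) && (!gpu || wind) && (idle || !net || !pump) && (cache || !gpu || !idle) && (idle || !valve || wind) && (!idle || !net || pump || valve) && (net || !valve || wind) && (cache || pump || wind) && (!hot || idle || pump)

idle = False; net = True; hot = False; valve = False; cache = True; wind = False; gpu = False; pump = False

Set idle = False.
Try net = False:
  (hot || net) forces hot = True.
  (!hot || wind) forces wind = True.
  (!cache || !hot || !wind) forces cache = False.
  (!pump || !wind) forces pump = False.
  clause (pump || !wind) is falsified — backtrack.
So net = True.
  then (idle || !net || !pump) forces pump = False.
  then (!hot || idle || pump) forces hot = False.
  then (cache || hot || idle) forces cache = True.
  then (pump || !wind) forces wind = False.
  then (!gpu || wind) forces gpu = False.
  then (idle || !valve || wind) forces valve = False.
All clauses satisfied.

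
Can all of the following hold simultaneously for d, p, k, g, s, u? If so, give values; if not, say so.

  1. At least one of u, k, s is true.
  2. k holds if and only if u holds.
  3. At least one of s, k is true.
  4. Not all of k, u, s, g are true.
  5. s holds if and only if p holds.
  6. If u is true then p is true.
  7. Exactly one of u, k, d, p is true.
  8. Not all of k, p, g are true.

d = False, p = True, k = False, g = True, s = True, u = False

  (1) {u, k, s}: 1 true — at least one ✓
  (2) k=F, u=F — same ✓
  (3) {s, k}: 1 true — at least one ✓
  (4) {k, u, s, g}: 2/4 true — not all ✓
  (5) s=T, p=T — same ✓
  (6) u=F ⇒ p: vacuous ✓
  (7) {u, k, d, p}: 1 true — exactly one ✓
  (8) {k, p, g}: 2/3 true — not all ✓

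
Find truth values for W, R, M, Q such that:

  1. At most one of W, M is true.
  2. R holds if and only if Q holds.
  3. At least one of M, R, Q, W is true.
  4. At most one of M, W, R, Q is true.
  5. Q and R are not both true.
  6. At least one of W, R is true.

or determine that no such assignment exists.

W=T; R=F; M=F; Q=F

  (1) {W, M}: 1 true — at most one ✓
  (2) R=F, Q=F — same ✓
  (3) {M, R, Q, W}: 1 true — at least one ✓
  (4) {M, W, R, Q}: 1 true — at most one ✓
  (5) Q=F, R=F — not both ✓
  (6) {W, R}: 1 true — at least one ✓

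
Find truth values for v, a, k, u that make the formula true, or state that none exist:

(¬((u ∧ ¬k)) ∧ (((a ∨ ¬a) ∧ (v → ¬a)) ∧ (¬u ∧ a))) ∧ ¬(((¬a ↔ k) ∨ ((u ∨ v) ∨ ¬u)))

UNSATISFIABLE

The conjunct ¬(((¬a ↔ k) ∨ ((u ∨ v) ∨ ¬u))) is unsatisfiable on its own:
  u = True: this becomes ¬(((¬a ↔ k) ∨ True)) = False.
  u = False: this becomes ¬(((¬a ↔ k) ∨ True)) = False.
So the whole conjunction is unsatisfiable.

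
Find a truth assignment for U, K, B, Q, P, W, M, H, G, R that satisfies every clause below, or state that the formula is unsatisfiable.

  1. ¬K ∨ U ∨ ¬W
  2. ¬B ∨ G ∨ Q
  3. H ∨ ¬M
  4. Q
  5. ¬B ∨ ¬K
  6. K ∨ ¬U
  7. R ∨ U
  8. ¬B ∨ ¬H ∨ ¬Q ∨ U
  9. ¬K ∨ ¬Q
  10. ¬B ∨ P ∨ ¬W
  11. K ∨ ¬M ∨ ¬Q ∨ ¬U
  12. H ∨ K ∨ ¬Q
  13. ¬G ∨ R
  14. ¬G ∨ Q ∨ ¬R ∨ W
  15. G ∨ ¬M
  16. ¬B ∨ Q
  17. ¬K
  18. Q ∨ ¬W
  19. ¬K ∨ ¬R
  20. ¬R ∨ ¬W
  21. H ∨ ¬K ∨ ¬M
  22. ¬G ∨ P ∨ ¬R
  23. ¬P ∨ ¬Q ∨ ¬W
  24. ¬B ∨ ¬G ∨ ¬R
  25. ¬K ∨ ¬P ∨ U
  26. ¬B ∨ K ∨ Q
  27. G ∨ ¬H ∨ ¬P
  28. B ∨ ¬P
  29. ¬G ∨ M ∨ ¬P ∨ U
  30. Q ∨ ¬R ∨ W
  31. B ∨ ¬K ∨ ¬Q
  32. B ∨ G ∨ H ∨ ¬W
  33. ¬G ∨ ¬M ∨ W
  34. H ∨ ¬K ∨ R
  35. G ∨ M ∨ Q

Unit clause (Q) forces Q = True.
In (¬K ∨ ¬Q) only ¬K is left, so K = False.
In (H ∨ K ∨ ¬Q) only H is left, so H = True.
In (K ∨ ¬U) only ¬U is left, so U = False.
In (R ∨ U) only R is left, so R = True.
In (¬B ∨ ¬H ∨ ¬Q ∨ U) only ¬B is left, so B = False.
In (¬R ∨ ¬W) only ¬W is left, so W = False.
In (B ∨ ¬P) only ¬P is left, so P = False.
In (¬G ∨ P ∨ ¬R) only ¬G is left, so G = False.
In (G ∨ ¬M) only ¬M is left, so M = False.
All clauses satisfied.

U = False, K = False, B = False, Q = True, P = False, W = False, M = False, H = True, G = False, R = True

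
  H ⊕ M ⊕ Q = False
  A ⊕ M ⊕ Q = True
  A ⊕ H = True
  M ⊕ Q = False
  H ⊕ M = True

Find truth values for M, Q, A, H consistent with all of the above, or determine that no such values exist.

M = True; Q = True; A = True; H = False

H ⊕ M ⊕ Q = F ⊕ T ⊕ T = False ✓
A ⊕ M ⊕ Q = T ⊕ T ⊕ T = True ✓
A ⊕ H = T ⊕ F = True ✓
M ⊕ Q = T ⊕ T = False ✓
H ⊕ M = F ⊕ T = True ✓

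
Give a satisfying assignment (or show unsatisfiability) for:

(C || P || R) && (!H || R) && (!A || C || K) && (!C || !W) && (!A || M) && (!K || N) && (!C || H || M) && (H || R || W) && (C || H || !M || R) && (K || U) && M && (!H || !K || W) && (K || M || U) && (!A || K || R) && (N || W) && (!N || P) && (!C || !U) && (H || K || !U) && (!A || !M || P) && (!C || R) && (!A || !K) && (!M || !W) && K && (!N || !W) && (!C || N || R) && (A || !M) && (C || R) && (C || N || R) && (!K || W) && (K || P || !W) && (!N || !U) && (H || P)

Case A = True:
  (!A || M) forces M = True.
  (!A || !M || P) forces P = True.
  (!A || !K) forces K = False.
  Clause (K) is falsified — contradiction.
Case A = False:
  (M) forces M = True.
  Clause (A || !M) is falsified — contradiction.
Both cases fail, so the formula is unsatisfiable.

The formula is unsatisfiable.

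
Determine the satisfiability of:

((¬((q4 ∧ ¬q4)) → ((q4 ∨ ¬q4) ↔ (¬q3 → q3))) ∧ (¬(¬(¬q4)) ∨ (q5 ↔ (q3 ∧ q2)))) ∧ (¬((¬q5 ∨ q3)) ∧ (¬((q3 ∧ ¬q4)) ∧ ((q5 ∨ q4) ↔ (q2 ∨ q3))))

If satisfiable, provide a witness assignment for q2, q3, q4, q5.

Unsatisfiable — no assignment works.

Case q3 = True: the conjunct ¬((¬q5 ∨ q3)) becomes ¬((¬q5 ∨ True)) = False.
Case q3 = False: the formula simplifies to ((¬((q4 ∧ ¬q4)) → ¬((q4 ∨ ¬q4))) ∧ (¬(¬(¬q4)) ∨ ¬q5)) ∧ (¬(¬q5) ∧ ((q5 ∨ q4) ↔ q2)).
  q4 = True: the conjunct ¬((q4 ∧ ¬q4)) → ¬((q4 ∨ ¬q4)) becomes ¬False → ¬True = False.
  q4 = False: the conjunct ¬((q4 ∧ ¬q4)) → ¬((q4 ∨ ¬q4)) becomes ¬False → ¬True = False.
Both cases fail — unsatisfiable.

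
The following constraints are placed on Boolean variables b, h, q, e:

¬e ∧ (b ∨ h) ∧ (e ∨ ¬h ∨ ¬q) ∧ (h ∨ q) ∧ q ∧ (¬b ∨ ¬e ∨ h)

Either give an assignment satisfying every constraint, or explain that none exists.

Unit clause (¬e) forces e = False.
Unit clause (q) forces q = True.
In (e ∨ ¬h ∨ ¬q) only ¬h is left, so h = False.
In (b ∨ h) only b is left, so b = True.
All clauses satisfied.

b: True, h: False, q: True, e: False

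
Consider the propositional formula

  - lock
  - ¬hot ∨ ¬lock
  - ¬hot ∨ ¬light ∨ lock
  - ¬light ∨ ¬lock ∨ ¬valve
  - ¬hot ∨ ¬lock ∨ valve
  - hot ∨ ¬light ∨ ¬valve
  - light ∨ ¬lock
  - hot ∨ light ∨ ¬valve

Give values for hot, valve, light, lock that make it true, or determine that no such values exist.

Unit clause (lock) forces lock = True.
In (¬hot ∨ ¬lock) only ¬hot is left, so hot = False.
In (light ∨ ¬lock) only light is left, so light = True.
In (¬light ∨ ¬lock ∨ ¬valve) only ¬valve is left, so valve = False.
Check each clause:
  (lock): lock holds.
  (¬hot ∨ ¬lock): ¬hot holds.
  (¬hot ∨ ¬light ∨ lock): ¬hot holds.
  (¬light ∨ ¬lock ∨ ¬valve): ¬valve holds.
  (¬hot ∨ ¬lock ∨ valve): ¬hot holds.
  (hot ∨ ¬light ∨ ¬valve): ¬valve holds.
  (light ∨ ¬lock): light holds.
  (hot ∨ light ∨ ¬valve): light holds.
All clauses satisfied.

hot = False, valve = False, light = True, lock = True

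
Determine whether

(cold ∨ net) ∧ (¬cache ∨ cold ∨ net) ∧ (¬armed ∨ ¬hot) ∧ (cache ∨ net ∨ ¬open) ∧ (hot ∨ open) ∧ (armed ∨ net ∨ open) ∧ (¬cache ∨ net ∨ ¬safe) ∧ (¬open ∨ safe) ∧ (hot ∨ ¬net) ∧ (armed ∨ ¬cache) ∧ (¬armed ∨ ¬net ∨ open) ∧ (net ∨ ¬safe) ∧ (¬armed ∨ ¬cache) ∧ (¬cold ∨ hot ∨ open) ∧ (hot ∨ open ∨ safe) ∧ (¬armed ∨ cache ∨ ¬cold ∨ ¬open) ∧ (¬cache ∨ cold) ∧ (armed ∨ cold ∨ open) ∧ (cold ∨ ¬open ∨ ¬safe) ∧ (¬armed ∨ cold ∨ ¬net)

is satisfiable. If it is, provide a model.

cold = True, cache = False, open = False, safe = True, net = True, hot = True, armed = False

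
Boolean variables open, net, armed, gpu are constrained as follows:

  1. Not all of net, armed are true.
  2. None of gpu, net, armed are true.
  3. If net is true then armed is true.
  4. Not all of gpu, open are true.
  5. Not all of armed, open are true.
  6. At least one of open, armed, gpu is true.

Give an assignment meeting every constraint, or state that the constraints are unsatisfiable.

open = True; net = False; armed = False; gpu = False

  (1) {net, armed}: 0/2 true — not all ✓
  (2) {gpu, net, armed}: 0 true — none ✓
  (3) net=F ⇒ armed: vacuous ✓
  (4) {gpu, open}: 1/2 true — not all ✓
  (5) {armed, open}: 1/2 true — not all ✓
  (6) {open, armed, gpu}: 1 true — at least one ✓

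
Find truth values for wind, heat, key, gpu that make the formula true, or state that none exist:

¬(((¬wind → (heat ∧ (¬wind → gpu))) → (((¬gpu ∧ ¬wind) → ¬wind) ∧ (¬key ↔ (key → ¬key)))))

Case wind = True: the formula simplifies to ¬((¬key ↔ (key → ¬key))).
  key = True: this becomes ¬((False ↔ False)) = False.
  key = False: this becomes ¬((True ↔ True)) = False.
Case wind = False: the formula simplifies to ¬(((heat ∧ gpu) → (¬key ↔ (key → ¬key)))).
  key = True: this becomes ¬(((heat ∧ gpu) → True)) = False.
  key = False: this becomes ¬(((heat ∧ gpu) → True)) = False.
Both cases fail — unsatisfiable.

The formula is unsatisfiable.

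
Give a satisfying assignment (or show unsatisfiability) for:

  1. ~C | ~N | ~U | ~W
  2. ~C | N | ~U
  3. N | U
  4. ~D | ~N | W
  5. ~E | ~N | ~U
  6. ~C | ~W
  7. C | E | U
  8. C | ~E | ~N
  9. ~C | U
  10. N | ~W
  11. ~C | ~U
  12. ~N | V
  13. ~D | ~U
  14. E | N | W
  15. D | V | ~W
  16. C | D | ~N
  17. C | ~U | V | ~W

Try C = True:
  (~C | ~W) forces W = False.
  (~C | U) forces U = True.
  clause (~C | ~U) is falsified — backtrack.
So C = False.
Set E = True.
  then (C | ~E | ~N) forces N = False.
  then (N | ~W) forces W = False.
  then (N | U) forces U = True.
  then (~D | ~U) forces D = False.
Set V = True.
All clauses satisfied.

C = False; E = True; U = True; W = False; D = False; N = False; V = True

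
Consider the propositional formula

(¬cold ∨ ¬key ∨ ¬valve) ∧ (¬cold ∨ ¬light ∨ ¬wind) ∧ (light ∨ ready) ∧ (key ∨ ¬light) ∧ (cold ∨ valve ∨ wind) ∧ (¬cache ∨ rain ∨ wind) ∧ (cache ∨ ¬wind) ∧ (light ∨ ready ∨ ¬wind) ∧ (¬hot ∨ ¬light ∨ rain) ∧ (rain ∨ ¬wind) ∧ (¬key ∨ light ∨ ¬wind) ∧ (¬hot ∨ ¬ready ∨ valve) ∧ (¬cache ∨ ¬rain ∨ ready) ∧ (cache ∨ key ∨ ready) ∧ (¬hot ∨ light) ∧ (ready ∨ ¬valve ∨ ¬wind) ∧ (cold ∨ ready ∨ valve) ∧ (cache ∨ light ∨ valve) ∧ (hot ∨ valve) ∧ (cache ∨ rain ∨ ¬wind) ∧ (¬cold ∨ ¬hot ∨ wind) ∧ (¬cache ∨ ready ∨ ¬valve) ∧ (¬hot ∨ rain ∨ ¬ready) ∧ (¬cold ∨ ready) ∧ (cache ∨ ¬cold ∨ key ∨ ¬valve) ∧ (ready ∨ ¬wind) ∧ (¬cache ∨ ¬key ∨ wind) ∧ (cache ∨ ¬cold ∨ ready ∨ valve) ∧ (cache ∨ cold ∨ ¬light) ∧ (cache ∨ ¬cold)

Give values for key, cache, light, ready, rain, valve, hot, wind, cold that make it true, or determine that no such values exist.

key: False, cache: True, light: False, ready: True, rain: True, valve: True, hot: False, wind: False, cold: True

Set key = False.
  then (key ∨ ¬light) forces light = False.
  then (¬hot ∨ light) forces hot = False.
  then (hot ∨ valve) forces valve = True.
  then (light ∨ ready) forces ready = True.
Set cache = True.
Set rain = True.
Set wind = False.
Set cold = True.
All clauses satisfied.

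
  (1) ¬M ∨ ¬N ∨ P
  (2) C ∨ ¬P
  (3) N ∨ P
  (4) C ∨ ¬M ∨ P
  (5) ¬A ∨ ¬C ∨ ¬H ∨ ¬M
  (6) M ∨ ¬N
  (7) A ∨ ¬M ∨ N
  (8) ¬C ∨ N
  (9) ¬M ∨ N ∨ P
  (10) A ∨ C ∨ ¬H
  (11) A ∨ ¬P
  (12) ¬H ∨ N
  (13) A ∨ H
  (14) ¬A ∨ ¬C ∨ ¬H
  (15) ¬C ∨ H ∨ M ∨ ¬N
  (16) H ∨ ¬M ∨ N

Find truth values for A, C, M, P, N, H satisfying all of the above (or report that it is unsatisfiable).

A: True, C: True, M: True, P: True, N: True, H: False

Set A = True.
Try C = False:
  (C ∨ ¬P) forces P = False.
  (N ∨ P) forces N = True.
  (¬M ∨ ¬N ∨ P) forces M = False.
  clause (M ∨ ¬N) is falsified — backtrack.
So C = True.
  then (¬C ∨ N) forces N = True.
  then (¬A ∨ ¬C ∨ ¬H) forces H = False.
  then (¬C ∨ H ∨ M ∨ ¬N) forces M = True.
  then (¬M ∨ ¬N ∨ P) forces P = True.
All clauses satisfied.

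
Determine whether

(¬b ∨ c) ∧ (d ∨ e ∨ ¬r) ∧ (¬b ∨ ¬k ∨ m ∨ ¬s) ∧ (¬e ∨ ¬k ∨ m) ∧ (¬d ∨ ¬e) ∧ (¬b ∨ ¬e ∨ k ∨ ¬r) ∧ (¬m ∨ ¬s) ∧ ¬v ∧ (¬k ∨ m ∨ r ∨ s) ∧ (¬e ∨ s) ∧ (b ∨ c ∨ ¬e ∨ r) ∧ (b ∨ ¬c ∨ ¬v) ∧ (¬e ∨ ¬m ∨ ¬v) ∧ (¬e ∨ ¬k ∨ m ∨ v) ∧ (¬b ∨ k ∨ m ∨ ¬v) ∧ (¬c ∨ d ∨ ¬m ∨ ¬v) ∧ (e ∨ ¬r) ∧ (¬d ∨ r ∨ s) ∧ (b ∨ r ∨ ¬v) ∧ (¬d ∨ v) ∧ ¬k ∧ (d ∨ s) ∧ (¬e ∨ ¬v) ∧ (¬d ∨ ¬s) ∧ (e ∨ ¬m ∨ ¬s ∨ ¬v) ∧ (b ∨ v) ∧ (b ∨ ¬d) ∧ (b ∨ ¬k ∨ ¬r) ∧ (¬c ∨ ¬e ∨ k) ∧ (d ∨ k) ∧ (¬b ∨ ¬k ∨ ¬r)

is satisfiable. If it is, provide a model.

Case k = True:
  Clause (¬k) is falsified — contradiction.
Case k = False:
  (¬v) forces v = False.
  (¬d ∨ v) forces d = False.
  Clause (d ∨ k) is falsified — contradiction.
Both cases fail, so the formula is unsatisfiable.

Unsatisfiable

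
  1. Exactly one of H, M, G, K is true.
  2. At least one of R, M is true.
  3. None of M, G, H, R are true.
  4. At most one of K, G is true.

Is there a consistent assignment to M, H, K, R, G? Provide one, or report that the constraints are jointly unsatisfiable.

Unsatisfiable

Case M = True:
  Constraint (3) is violated (M=T) — contradiction.
Case M = False:
  (2) with M=F forces R = True.
  Constraint (3) is violated (R=T) — contradiction.
Both cases fail — unsatisfiable.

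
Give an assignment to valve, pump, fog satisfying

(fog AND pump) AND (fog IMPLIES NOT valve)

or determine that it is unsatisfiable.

valve: False; pump: True; fog: True

  fog AND pump = True
  fog IMPLIES NOT valve = True
    NOT valve = True
Both conjuncts True, so the formula holds.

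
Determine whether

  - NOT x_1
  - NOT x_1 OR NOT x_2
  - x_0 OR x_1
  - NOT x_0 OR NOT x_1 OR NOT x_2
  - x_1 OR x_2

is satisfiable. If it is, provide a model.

Unit clause (NOT x_1) forces x_1 = False.
In (x_0 OR x_1) only x_0 is left, so x_0 = True.
In (x_1 OR x_2) only x_2 is left, so x_2 = True.
All clauses satisfied.

x_0 = True, x_1 = False, x_2 = True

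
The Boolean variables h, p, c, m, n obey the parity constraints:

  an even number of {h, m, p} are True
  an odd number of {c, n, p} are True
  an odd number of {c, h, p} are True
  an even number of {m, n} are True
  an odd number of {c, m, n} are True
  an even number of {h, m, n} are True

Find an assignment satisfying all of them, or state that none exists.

h = False; p = False; c = True; m = False; n = False

{h, m, p}: 0 true → even ✓
{c, n, p}: 1 true → odd ✓
{c, h, p}: 1 true → odd ✓
{m, n}: 0 true → even ✓
{c, m, n}: 1 true → odd ✓
{h, m, n}: 0 true → even ✓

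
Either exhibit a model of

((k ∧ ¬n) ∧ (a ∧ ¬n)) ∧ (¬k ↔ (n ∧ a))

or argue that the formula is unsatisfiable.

k=T; a=T; n=F

  (k ∧ ¬n) ∧ (a ∧ ¬n) = True
    k ∧ ¬n = True
      ¬n = True
    a ∧ ¬n = True
      ¬n = True
  ¬k ↔ (n ∧ a) = True
    ¬k = False
    n ∧ a = False
Both conjuncts True, so the formula holds.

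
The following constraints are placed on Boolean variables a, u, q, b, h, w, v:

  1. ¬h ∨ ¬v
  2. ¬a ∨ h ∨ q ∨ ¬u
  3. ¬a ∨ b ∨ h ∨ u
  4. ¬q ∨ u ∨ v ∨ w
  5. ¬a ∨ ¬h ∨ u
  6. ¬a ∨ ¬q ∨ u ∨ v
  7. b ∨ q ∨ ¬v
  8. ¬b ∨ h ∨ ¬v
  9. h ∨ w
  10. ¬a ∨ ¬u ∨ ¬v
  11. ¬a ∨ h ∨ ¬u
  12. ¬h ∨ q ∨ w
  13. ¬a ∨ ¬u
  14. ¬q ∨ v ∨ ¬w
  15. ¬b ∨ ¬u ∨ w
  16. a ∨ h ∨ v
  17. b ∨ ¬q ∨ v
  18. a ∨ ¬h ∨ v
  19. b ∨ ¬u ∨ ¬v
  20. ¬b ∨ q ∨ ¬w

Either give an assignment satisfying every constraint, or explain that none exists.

a = False, u = False, q = True, b = False, h = False, w = True, v = True

Set a = False.
Set u = False.
Set q = True.
Set b = False.
  then (b ∨ ¬q ∨ v) forces v = True.
  then (¬h ∨ ¬v) forces h = False.
  then (h ∨ w) forces w = True.
All clauses satisfied.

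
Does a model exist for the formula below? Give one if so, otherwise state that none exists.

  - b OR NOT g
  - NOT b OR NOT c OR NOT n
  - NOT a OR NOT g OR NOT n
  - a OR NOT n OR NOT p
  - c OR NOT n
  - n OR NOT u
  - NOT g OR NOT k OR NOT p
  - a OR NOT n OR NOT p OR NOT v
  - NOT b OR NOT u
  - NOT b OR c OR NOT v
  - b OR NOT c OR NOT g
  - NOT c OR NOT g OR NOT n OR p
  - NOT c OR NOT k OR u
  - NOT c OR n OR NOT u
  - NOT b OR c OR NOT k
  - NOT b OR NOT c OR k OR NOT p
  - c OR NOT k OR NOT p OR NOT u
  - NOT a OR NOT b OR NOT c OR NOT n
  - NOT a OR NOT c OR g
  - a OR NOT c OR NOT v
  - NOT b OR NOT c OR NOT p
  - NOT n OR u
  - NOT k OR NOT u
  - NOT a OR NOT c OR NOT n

c = False, u = False, b = False, n = False, p = True, g = False, v = True, a = False, k = False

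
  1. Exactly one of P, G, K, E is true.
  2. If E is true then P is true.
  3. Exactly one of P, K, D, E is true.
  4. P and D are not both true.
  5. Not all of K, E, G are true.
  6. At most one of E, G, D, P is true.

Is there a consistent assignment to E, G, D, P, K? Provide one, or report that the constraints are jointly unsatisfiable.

E: False, G: False, D: False, P: True, K: False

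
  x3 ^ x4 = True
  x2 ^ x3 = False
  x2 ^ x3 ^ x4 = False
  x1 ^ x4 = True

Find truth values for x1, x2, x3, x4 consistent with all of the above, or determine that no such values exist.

x1 = True, x2 = True, x3 = True, x4 = False

x3 ^ x4 = T ^ F = True ✓
x2 ^ x3 = T ^ T = False ✓
x2 ^ x3 ^ x4 = T ^ T ^ F = False ✓
x1 ^ x4 = T ^ F = True ✓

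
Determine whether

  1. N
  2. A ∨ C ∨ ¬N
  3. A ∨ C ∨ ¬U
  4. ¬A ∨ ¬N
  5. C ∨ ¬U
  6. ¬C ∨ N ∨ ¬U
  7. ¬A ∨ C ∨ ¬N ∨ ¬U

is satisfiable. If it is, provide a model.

U = True, A = False, C = True, N = True

Unit clause (N) forces N = True.
In (¬A ∨ ¬N) only ¬A is left, so A = False.
In (A ∨ C ∨ ¬N) only C is left, so C = True.
Set U = True.
Check each clause:
  (N): N holds.
  (A ∨ C ∨ ¬N): C holds.
  (A ∨ C ∨ ¬U): C holds.
  (¬A ∨ ¬N): ¬A holds.
  (C ∨ ¬U): C holds.
  (¬C ∨ N ∨ ¬U): N holds.
  (¬A ∨ C ∨ ¬N ∨ ¬U): ¬A holds.
All clauses satisfied.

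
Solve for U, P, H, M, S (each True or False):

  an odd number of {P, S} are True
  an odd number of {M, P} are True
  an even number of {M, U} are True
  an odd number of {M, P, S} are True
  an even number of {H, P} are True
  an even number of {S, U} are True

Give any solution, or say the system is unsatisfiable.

U=F, P=T, H=T, M=F, S=F

{P, S}: 1 true → odd ✓
{M, P}: 1 true → odd ✓
{M, U}: 0 true → even ✓
{M, P, S}: 1 true → odd ✓
{H, P}: 2 true → even ✓
{S, U}: 0 true → even ✓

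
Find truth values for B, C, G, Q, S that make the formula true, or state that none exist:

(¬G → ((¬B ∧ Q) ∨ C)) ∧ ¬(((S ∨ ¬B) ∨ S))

B=T; C=F; G=T; Q=T; S=F

  ¬G → ((¬B ∧ Q) ∨ C) = True
    ¬G = False
    (¬B ∧ Q) ∨ C = False
      ¬B ∧ Q = False
        ¬B = False
  ¬(((S ∨ ¬B) ∨ S)) = True
    (S ∨ ¬B) ∨ S = False
      S ∨ ¬B = False
        ¬B = False
Both conjuncts True, so the formula holds.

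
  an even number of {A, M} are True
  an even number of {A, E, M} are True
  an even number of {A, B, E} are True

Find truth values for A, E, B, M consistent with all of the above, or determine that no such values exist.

A = False; E = False; B = False; M = False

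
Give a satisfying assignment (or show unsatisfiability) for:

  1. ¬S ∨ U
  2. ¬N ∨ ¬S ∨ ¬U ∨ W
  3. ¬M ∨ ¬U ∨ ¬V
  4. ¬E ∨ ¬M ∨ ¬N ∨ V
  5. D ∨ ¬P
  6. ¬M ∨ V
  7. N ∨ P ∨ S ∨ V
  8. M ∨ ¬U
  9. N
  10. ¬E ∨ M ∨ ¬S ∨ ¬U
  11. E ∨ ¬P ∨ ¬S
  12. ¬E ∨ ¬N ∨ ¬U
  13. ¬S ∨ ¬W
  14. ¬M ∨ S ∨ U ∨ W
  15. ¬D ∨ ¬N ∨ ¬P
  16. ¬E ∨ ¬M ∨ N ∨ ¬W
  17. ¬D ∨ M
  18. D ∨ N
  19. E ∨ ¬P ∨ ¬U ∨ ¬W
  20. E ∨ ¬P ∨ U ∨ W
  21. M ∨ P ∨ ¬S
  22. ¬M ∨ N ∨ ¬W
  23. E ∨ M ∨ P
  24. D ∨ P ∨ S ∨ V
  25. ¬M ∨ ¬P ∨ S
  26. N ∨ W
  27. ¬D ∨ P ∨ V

P = False; E = True; U = False; M = True; D = False; W = True; N = True; V = True; S = False

Unit clause (N) forces N = True.
Try P = True:
  (D ∨ ¬P) forces D = True.
  clause (¬D ∨ ¬N ∨ ¬P) is falsified — backtrack.
So P = False.
Set E = True.
  then (¬E ∨ ¬N ∨ ¬U) forces U = False.
  then (¬S ∨ U) forces S = False.
Set M = True.
  then (¬E ∨ ¬M ∨ ¬N ∨ V) forces V = True.
  then (¬M ∨ S ∨ U ∨ W) forces W = True.
Set D = False.
All clauses satisfied.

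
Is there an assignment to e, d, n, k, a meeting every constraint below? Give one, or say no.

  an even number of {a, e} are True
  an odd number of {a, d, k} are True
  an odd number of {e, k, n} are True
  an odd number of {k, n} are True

e = False, d = False, n = False, k = True, a = False

{a, e}: 0 true → even ✓
{a, d, k}: 1 true → odd ✓
{e, k, n}: 1 true → odd ✓
{k, n}: 1 true → odd ✓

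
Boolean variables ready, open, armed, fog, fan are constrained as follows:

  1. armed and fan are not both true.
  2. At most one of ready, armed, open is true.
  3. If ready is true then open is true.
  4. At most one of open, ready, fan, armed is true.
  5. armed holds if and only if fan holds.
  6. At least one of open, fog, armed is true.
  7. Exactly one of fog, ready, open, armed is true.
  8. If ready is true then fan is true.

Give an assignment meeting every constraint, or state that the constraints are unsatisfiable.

ready = False, open = True, armed = False, fog = False, fan = False

  (1) armed=F, fan=F — not both ✓
  (2) {ready, armed, open}: 1 true — at most one ✓
  (3) ready=F ⇒ open: vacuous ✓
  (4) {open, ready, fan, armed}: 1 true — at most one ✓
  (5) armed=F, fan=F — same ✓
  (6) {open, fog, armed}: 1 true — at least one ✓
  (7) {fog, ready, open, armed}: 1 true — exactly one ✓
  (8) ready=F ⇒ fan: vacuous ✓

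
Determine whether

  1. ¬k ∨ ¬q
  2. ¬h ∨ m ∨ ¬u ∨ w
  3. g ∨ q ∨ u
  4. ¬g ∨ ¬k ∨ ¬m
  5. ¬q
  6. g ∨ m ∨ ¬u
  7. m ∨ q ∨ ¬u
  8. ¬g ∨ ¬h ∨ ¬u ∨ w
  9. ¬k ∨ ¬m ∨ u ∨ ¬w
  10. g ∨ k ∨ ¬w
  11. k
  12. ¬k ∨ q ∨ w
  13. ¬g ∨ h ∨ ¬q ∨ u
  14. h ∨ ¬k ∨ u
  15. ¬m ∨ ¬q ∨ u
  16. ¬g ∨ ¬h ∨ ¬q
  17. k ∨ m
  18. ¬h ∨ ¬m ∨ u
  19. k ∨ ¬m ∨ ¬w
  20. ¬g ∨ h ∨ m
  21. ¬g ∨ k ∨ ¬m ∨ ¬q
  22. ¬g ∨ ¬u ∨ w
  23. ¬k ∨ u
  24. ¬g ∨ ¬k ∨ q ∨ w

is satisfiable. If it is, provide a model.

w = True; u = True; q = False; m = True; h = False; k = True; g = False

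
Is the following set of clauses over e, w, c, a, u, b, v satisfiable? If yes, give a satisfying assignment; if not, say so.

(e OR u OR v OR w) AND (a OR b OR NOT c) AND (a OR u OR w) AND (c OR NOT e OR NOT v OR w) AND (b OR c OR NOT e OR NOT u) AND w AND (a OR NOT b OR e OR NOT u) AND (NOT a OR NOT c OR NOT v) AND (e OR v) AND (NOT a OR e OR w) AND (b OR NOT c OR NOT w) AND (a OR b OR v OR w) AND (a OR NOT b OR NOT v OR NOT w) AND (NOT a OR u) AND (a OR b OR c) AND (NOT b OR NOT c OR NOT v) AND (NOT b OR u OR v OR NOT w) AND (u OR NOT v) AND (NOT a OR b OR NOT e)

e = True, w = True, c = True, a = True, u = True, b = True, v = False

Unit clause (w) forces w = True.
Set e = True.
Set c = True.
  then (b OR NOT c OR NOT w) forces b = True.
  then (NOT b OR NOT c OR NOT v) forces v = False.
  then (NOT b OR u OR v OR NOT w) forces u = True.
Set a = True.
All clauses satisfied.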